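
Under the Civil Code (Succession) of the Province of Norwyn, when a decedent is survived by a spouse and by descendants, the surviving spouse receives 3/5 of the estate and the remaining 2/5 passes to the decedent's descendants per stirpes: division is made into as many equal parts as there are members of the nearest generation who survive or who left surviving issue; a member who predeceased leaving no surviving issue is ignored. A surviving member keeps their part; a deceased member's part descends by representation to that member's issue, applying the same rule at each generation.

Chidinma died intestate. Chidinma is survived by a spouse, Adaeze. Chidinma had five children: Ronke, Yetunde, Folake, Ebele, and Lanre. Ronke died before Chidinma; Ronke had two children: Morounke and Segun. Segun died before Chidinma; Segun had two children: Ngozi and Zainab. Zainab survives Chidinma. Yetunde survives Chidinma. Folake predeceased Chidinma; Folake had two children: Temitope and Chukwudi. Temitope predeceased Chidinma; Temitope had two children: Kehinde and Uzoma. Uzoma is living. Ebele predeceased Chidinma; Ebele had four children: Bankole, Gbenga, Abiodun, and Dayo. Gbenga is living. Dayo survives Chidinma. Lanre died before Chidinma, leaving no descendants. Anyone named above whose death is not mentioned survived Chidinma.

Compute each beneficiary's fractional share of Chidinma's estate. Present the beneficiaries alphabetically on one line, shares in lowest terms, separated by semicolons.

Abiodun 1/40; Adaeze 3/5; Bankole 1/40; Chukwudi 1/20; Dayo 1/40; Gbenga 1/40; Kehinde 1/40; Morounke 1/20; Ngozi 1/40; Uzoma 1/40; Yetunde 1/10; Zainab 1/40

Adaeze, as surviving spouse, takes 3/5.
The remaining 2/5 passes to Chidinma's descendants per stirpes.
Lanre left no surviving issue, so that branch lapses and is disregarded.
The 2/5 is divided into 4 equal shares of 1/10 among Ronke, Yetunde, Folake, Ebele.
Ronke predeceased; the 1/10 allotted to Ronke's branch passes to Ronke's issue by representation.
The 1/10 is divided into 2 equal shares of 1/20 among Morounke, Segun.
Morounke is living and takes 1/20.
Segun predeceased; the 1/20 allotted to Segun's branch passes to Segun's issue by representation.
The 1/20 is divided into 2 equal shares of 1/40 among Ngozi, Zainab.
Ngozi is living and takes 1/40.
Zainab is living and takes 1/40.
Yetunde is living and takes 1/10.
Folake predeceased; the 1/10 allotted to Folake's branch passes to Folake's issue by representation.
The 1/10 is divided into 2 equal shares of 1/20 among Temitope, Chukwudi.
Temitope predeceased; the 1/20 allotted to Temitope's branch passes to Temitope's issue by representation.
The 1/20 is divided into 2 equal shares of 1/40 among Kehinde, Uzoma.
Kehinde is living and takes 1/40.
Uzoma is living and takes 1/40.
Chukwudi is living and takes 1/20.
Ebele predeceased; the 1/10 allotted to Ebele's branch passes to Ebele's issue by representation.
The 1/10 is divided into 4 equal shares of 1/40 among Bankole, Gbenga, Abiodun, Dayo.
Bankole is living and takes 1/40.
Gbenga is living and takes 1/40.
Abiodun is living and takes 1/40.
Dayo is living and takes 1/40.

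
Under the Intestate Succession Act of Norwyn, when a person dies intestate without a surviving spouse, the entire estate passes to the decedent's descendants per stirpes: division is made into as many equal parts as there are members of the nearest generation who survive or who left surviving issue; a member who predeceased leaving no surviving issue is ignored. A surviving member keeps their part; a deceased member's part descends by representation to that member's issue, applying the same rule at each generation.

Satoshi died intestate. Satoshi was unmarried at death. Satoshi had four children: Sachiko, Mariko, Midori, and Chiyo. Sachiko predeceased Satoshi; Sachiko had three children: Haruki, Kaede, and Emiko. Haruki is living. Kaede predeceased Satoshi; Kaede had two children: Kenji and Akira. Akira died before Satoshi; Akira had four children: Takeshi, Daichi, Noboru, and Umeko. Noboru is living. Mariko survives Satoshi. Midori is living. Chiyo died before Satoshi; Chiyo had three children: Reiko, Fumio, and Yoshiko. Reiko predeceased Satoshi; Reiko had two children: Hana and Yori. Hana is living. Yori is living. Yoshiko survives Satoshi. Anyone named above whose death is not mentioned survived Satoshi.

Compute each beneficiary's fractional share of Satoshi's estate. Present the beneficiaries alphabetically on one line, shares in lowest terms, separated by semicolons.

There is no surviving spouse, so the entire estate passes to Satoshi's descendants per stirpes.
The estate is divided into 4 equal shares of 1/4 among Sachiko, Mariko, Midori, Chiyo.
Sachiko predeceased; the 1/4 allotted to Sachiko's branch passes to Sachiko's issue by representation.
The 1/4 is divided into 3 equal shares of 1/12 among Haruki, Kaede, Emiko.
Haruki is living and takes 1/12.
Kaede predeceased; the 1/12 allotted to Kaede's branch passes to Kaede's issue by representation.
The 1/12 is divided into 2 equal shares of 1/24 among Kenji, Akira.
Kenji is living and takes 1/24.
Akira predeceased; the 1/24 allotted to Akira's branch passes to Akira's issue by representation.
The 1/24 is divided into 4 equal shares of 1/96 among Takeshi, Daichi, Noboru, Umeko.
Takeshi is living and takes 1/96.
Daichi is living and takes 1/96.
Noboru is living and takes 1/96.
Umeko is living and takes 1/96.
Emiko is living and takes 1/12.
Mariko is living and takes 1/4.
Midori is living and takes 1/4.
Chiyo predeceased; the 1/4 allotted to Chiyo's branch passes to Chiyo's issue by representation.
The 1/4 is divided into 3 equal shares of 1/12 among Reiko, Fumio, Yoshiko.
Reiko predeceased; the 1/12 allotted to Reiko's branch passes to Reiko's issue by representation.
The 1/12 is divided into 2 equal shares of 1/24 among Hana, Yori.
Hana is living and takes 1/24.
Yori is living and takes 1/24.
Fumio is living and takes 1/12.
Yoshiko is living and takes 1/12.

Daichi 1/96; Emiko 1/12; Fumio 1/12; Hana 1/24; Haruki 1/12; Kenji 1/24; Mariko 1/4; Midori 1/4; Noboru 1/96; Takeshi 1/96; Umeko 1/96; Yori 1/24; Yoshiko 1/12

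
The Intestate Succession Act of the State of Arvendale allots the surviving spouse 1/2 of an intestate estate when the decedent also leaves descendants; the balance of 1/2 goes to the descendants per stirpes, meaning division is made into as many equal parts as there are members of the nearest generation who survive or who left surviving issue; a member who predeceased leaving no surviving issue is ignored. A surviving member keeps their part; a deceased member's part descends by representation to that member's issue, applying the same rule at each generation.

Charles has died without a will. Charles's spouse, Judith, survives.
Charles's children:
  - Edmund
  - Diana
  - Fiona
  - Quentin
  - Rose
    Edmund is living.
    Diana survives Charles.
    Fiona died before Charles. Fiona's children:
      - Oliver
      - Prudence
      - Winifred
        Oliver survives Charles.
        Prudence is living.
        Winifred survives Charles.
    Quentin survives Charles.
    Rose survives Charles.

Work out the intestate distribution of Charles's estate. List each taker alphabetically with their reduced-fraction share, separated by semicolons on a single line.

Diana 1/10; Edmund 1/10; Judith 1/2; Oliver 1/30; Prudence 1/30; Quentin 1/10; Rose 1/10; Winifred 1/30

Judith, as surviving spouse, takes 1/2.
The remaining 1/2 passes to Charles's descendants per stirpes.
The 1/2 is divided into 5 equal shares of 1/10 among Edmund, Diana, Fiona, Quentin, Rose.
Edmund is living and takes 1/10.
Diana is living and takes 1/10.
Fiona predeceased; the 1/10 allotted to Fiona's branch passes to Fiona's issue by representation.
The 1/10 is divided into 3 equal shares of 1/30 among Oliver, Prudence, Winifred.
Oliver is living and takes 1/30.
Prudence is living and takes 1/30.
Winifred is living and takes 1/30.
Quentin is living and takes 1/10.
Rose is living and takes 1/10.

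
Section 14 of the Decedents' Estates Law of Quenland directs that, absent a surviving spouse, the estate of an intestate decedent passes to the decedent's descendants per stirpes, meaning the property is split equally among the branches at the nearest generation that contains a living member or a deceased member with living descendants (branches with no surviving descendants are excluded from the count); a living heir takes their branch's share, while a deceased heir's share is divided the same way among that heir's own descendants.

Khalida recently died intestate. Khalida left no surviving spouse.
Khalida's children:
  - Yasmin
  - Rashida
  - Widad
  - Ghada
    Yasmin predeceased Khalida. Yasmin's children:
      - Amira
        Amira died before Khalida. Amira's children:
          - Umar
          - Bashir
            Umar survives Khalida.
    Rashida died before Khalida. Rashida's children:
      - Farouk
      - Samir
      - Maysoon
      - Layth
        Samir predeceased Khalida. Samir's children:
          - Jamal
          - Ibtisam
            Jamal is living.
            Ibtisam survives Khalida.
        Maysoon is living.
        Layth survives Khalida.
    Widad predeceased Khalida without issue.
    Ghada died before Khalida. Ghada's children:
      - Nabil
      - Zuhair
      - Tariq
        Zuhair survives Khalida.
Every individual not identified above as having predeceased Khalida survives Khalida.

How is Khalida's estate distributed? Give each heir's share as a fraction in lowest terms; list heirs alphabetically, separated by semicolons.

There is no surviving spouse, so the entire estate passes to Khalida's descendants per stirpes.
Widad left no surviving issue, so that branch lapses and is disregarded.
The estate is divided into 3 equal shares of 1/3 among Yasmin, Rashida, Ghada.
Yasmin predeceased; the 1/3 allotted to Yasmin's branch passes to Yasmin's issue by representation.
Amira's line is the sole branch at this level, so the full 1/3 passes to Amira's issue by representation.
The 1/3 is divided into 2 equal shares of 1/6 among Umar, Bashir.
Umar is living and takes 1/6.
Bashir is living and takes 1/6.
Rashida predeceased; the 1/3 allotted to Rashida's branch passes to Rashida's issue by representation.
The 1/3 is divided into 4 equal shares of 1/12 among Farouk, Samir, Maysoon, Layth.
Farouk is living and takes 1/12.
Samir predeceased; the 1/12 allotted to Samir's branch passes to Samir's issue by representation.
The 1/12 is divided into 2 equal shares of 1/24 among Jamal, Ibtisam.
Jamal is living and takes 1/24.
Ibtisam is living and takes 1/24.
Maysoon is living and takes 1/12.
Layth is living and takes 1/12.
Ghada predeceased; the 1/3 allotted to Ghada's branch passes to Ghada's issue by representation.
The 1/3 is divided into 3 equal shares of 1/9 among Nabil, Zuhair, Tariq.
Nabil is living and takes 1/9.
Zuhair is living and takes 1/9.
Tariq is living and takes 1/9.

Bashir 1/6; Farouk 1/12; Ibtisam 1/24; Jamal 1/24; Layth 1/12; Maysoon 1/12; Nabil 1/9; Tariq 1/9; Umar 1/6; Zuhair 1/9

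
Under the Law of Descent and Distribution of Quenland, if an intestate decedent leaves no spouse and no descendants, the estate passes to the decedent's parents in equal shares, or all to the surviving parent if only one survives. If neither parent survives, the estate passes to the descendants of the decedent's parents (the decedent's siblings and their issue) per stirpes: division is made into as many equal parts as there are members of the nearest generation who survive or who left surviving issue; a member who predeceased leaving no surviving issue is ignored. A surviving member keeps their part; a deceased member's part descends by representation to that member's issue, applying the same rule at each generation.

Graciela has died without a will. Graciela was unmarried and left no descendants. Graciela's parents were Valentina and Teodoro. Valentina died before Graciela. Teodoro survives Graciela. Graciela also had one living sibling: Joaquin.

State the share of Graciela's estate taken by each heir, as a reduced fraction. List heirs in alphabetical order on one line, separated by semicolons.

Only one parent, Teodoro, survives, so Teodoro takes the entire estate. The siblings take nothing because a surviving parent has priority.

Teodoro 1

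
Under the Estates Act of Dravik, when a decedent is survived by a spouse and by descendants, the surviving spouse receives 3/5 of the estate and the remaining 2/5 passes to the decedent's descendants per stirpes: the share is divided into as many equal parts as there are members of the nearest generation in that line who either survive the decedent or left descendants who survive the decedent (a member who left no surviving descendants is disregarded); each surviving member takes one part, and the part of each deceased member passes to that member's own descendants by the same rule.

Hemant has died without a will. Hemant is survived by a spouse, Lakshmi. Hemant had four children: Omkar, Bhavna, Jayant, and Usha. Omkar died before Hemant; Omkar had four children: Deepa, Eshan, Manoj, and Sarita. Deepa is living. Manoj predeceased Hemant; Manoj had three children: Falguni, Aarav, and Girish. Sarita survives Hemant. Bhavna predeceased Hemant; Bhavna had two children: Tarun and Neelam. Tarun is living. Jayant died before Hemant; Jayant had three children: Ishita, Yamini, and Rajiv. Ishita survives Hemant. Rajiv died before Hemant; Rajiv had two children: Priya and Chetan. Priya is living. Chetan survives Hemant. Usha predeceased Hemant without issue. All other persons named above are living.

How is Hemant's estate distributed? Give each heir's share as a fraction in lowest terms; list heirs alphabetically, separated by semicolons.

Lakshmi, as surviving spouse, takes 3/5.
The remaining 2/5 passes to Hemant's descendants per stirpes.
Usha left no surviving issue, so that branch lapses and is disregarded.
The 2/5 is divided into 3 equal shares of 2/15 among Omkar, Bhavna, Jayant.
Omkar predeceased; the 2/15 allotted to Omkar's branch passes to Omkar's issue by representation.
The 2/15 is divided into 4 equal shares of 1/30 among Deepa, Eshan, Manoj, Sarita.
Deepa is living and takes 1/30.
Eshan is living and takes 1/30.
Manoj predeceased; the 1/30 allotted to Manoj's branch passes to Manoj's issue by representation.
The 1/30 is divided into 3 equal shares of 1/90 among Falguni, Aarav, Girish.
Falguni is living and takes 1/90.
Aarav is living and takes 1/90.
Girish is living and takes 1/90.
Sarita is living and takes 1/30.
Bhavna predeceased; the 2/15 allotted to Bhavna's branch passes to Bhavna's issue by representation.
The 2/15 is divided into 2 equal shares of 1/15 among Tarun, Neelam.
Tarun is living and takes 1/15.
Neelam is living and takes 1/15.
Jayant predeceased; the 2/15 allotted to Jayant's branch passes to Jayant's issue by representation.
The 2/15 is divided into 3 equal shares of 2/45 among Ishita, Yamini, Rajiv.
Ishita is living and takes 2/45.
Yamini is living and takes 2/45.
Rajiv predeceased; the 2/45 allotted to Rajiv's branch passes to Rajiv's issue by representation.
The 2/45 is divided into 2 equal shares of 1/45 among Priya, Chetan.
Priya is living and takes 1/45.
Chetan is living and takes 1/45.

Aarav 1/90; Chetan 1/45; Deepa 1/30; Eshan 1/30; Falguni 1/90; Girish 1/90; Ishita 2/45; Lakshmi 3/5; Neelam 1/15; Priya 1/45; Sarita 1/30; Tarun 1/15; Yamini 2/45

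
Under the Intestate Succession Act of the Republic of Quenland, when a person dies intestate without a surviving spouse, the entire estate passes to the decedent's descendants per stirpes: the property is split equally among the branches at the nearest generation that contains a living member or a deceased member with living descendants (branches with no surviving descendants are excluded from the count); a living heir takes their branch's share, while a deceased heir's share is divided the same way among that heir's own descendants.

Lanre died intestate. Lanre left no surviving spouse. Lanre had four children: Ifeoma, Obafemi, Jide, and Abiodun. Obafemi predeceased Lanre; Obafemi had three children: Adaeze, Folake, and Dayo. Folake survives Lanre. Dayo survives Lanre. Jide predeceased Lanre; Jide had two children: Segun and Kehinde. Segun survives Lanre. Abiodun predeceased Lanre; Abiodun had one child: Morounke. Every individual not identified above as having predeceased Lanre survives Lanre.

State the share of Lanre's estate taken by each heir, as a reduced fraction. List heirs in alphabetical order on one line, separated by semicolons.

Adaeze 1/12; Dayo 1/12; Folake 1/12; Ifeoma 1/4; Kehinde 1/8; Morounke 1/4; Segun 1/8

There is no surviving spouse, so the entire estate passes to Lanre's descendants per stirpes.
The estate is divided into 4 equal shares of 1/4 among Ifeoma, Obafemi, Jide, Abiodun.
Ifeoma is living and takes 1/4.
Obafemi predeceased; the 1/4 allotted to Obafemi's branch passes to Obafemi's issue by representation.
The 1/4 is divided into 3 equal shares of 1/12 among Adaeze, Folake, Dayo.
Adaeze is living and takes 1/12.
Folake is living and takes 1/12.
Dayo is living and takes 1/12.
Jide predeceased; the 1/4 allotted to Jide's branch passes to Jide's issue by representation.
The 1/4 is divided into 2 equal shares of 1/8 among Segun, Kehinde.
Segun is living and takes 1/8.
Kehinde is living and takes 1/8.
Abiodun predeceased; the 1/4 allotted to Abiodun's branch passes to Abiodun's issue by representation.
Morounke is the sole taker at this level and receives the full 1/4.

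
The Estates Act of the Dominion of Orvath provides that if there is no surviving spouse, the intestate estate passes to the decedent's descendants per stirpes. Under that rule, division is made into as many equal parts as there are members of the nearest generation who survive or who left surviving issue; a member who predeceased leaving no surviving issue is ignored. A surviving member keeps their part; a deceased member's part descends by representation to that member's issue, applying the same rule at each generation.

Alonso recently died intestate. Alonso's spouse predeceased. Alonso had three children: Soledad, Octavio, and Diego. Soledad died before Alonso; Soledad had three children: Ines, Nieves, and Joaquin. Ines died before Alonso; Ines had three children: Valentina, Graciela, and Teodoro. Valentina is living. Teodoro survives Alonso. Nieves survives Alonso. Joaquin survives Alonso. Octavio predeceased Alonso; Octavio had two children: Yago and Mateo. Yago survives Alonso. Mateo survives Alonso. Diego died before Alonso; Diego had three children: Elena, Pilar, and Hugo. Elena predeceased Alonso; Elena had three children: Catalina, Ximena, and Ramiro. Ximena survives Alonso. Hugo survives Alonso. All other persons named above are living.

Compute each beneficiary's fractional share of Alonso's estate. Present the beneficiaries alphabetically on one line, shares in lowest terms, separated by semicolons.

Catalina 1/27; Graciela 1/27; Hugo 1/9; Joaquin 1/9; Mateo 1/6; Nieves 1/9; Pilar 1/9; Ramiro 1/27; Teodoro 1/27; Valentina 1/27; Ximena 1/27; Yago 1/6

There is no surviving spouse, so the entire estate passes to Alonso's descendants per stirpes.
The estate is divided into 3 equal shares of 1/3 among Soledad, Octavio, Diego.
Soledad predeceased; the 1/3 allotted to Soledad's branch passes to Soledad's issue by representation.
The 1/3 is divided into 3 equal shares of 1/9 among Ines, Nieves, Joaquin.
Ines predeceased; the 1/9 allotted to Ines's branch passes to Ines's issue by representation.
The 1/9 is divided into 3 equal shares of 1/27 among Valentina, Graciela, Teodoro.
Valentina is living and takes 1/27.
Graciela is living and takes 1/27.
Teodoro is living and takes 1/27.
Nieves is living and takes 1/9.
Joaquin is living and takes 1/9.
Octavio predeceased; the 1/3 allotted to Octavio's branch passes to Octavio's issue by representation.
The 1/3 is divided into 2 equal shares of 1/6 among Yago, Mateo.
Yago is living and takes 1/6.
Mateo is living and takes 1/6.
Diego predeceased; the 1/3 allotted to Diego's branch passes to Diego's issue by representation.
The 1/3 is divided into 3 equal shares of 1/9 among Elena, Pilar, Hugo.
Elena predeceased; the 1/9 allotted to Elena's branch passes to Elena's issue by representation.
The 1/9 is divided into 3 equal shares of 1/27 among Catalina, Ximena, Ramiro.
Catalina is living and takes 1/27.
Ximena is living and takes 1/27.
Ramiro is living and takes 1/27.
Pilar is living and takes 1/9.
Hugo is living and takes 1/9.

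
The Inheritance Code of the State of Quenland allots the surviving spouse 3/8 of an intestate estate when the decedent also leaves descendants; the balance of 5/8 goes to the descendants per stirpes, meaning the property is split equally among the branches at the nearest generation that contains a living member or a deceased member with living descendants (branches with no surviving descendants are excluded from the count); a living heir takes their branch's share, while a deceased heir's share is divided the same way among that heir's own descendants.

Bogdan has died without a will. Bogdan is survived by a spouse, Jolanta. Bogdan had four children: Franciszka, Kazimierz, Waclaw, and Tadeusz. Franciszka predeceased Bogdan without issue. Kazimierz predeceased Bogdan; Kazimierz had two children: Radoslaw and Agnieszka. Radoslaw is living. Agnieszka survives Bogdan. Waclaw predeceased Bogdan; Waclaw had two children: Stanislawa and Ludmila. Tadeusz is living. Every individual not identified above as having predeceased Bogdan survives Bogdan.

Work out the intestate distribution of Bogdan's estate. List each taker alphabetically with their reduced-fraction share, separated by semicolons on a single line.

Agnieszka 5/48; Jolanta 3/8; Ludmila 5/48; Radoslaw 5/48; Stanislawa 5/48; Tadeusz 5/24

Jolanta, as surviving spouse, takes 3/8.
The remaining 5/8 passes to Bogdan's descendants per stirpes.
Franciszka left no surviving issue, so that branch lapses and is disregarded.
The 5/8 is divided into 3 equal shares of 5/24 among Kazimierz, Waclaw, Tadeusz.
Kazimierz predeceased; the 5/24 allotted to Kazimierz's branch passes to Kazimierz's issue by representation.
The 5/24 is divided into 2 equal shares of 5/48 among Radoslaw, Agnieszka.
Radoslaw is living and takes 5/48.
Agnieszka is living and takes 5/48.
Waclaw predeceased; the 5/24 allotted to Waclaw's branch passes to Waclaw's issue by representation.
The 5/24 is divided into 2 equal shares of 5/48 among Stanislawa, Ludmila.
Stanislawa is living and takes 5/48.
Ludmila is living and takes 5/48.
Tadeusz is living and takes 5/24.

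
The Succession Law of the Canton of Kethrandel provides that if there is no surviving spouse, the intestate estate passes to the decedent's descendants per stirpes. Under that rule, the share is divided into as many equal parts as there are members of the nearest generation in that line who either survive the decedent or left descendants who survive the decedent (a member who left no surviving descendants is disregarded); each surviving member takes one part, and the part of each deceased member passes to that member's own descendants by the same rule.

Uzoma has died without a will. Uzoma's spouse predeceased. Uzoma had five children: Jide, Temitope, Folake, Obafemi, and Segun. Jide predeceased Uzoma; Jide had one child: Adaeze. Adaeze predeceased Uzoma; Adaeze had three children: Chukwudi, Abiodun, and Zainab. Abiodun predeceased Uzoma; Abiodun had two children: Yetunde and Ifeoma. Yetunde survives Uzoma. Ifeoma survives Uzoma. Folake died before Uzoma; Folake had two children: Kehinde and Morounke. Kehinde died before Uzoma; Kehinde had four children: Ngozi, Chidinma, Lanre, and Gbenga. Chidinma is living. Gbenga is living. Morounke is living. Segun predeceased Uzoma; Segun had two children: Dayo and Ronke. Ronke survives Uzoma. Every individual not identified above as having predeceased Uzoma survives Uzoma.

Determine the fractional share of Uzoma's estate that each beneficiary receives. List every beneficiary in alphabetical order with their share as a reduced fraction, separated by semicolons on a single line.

There is no surviving spouse, so the entire estate passes to Uzoma's descendants per stirpes.
The estate is divided into 5 equal shares of 1/5 among Jide, Temitope, Folake, Obafemi, Segun.
Jide predeceased; the 1/5 allotted to Jide's branch passes to Jide's issue by representation.
Adaeze's line is the sole branch at this level, so the full 1/5 passes to Adaeze's issue by representation.
The 1/5 is divided into 3 equal shares of 1/15 among Chukwudi, Abiodun, Zainab.
Chukwudi is living and takes 1/15.
Abiodun predeceased; the 1/15 allotted to Abiodun's branch passes to Abiodun's issue by representation.
The 1/15 is divided into 2 equal shares of 1/30 among Yetunde, Ifeoma.
Yetunde is living and takes 1/30.
Ifeoma is living and takes 1/30.
Zainab is living and takes 1/15.
Temitope is living and takes 1/5.
Folake predeceased; the 1/5 allotted to Folake's branch passes to Folake's issue by representation.
The 1/5 is divided into 2 equal shares of 1/10 among Kehinde, Morounke.
Kehinde predeceased; the 1/10 allotted to Kehinde's branch passes to Kehinde's issue by representation.
The 1/10 is divided into 4 equal shares of 1/40 among Ngozi, Chidinma, Lanre, Gbenga.
Ngozi is living and takes 1/40.
Chidinma is living and takes 1/40.
Lanre is living and takes 1/40.
Gbenga is living and takes 1/40.
Morounke is living and takes 1/10.
Obafemi is living and takes 1/5.
Segun predeceased; the 1/5 allotted to Segun's branch passes to Segun's issue by representation.
The 1/5 is divided into 2 equal shares of 1/10 among Dayo, Ronke.
Dayo is living and takes 1/10.
Ronke is living and takes 1/10.

Chidinma 1/40; Chukwudi 1/15; Dayo 1/10; Gbenga 1/40; Ifeoma 1/30; Lanre 1/40; Morounke 1/10; Ngozi 1/40; Obafemi 1/5; Ronke 1/10; Temitope 1/5; Yetunde 1/30; Zainab 1/15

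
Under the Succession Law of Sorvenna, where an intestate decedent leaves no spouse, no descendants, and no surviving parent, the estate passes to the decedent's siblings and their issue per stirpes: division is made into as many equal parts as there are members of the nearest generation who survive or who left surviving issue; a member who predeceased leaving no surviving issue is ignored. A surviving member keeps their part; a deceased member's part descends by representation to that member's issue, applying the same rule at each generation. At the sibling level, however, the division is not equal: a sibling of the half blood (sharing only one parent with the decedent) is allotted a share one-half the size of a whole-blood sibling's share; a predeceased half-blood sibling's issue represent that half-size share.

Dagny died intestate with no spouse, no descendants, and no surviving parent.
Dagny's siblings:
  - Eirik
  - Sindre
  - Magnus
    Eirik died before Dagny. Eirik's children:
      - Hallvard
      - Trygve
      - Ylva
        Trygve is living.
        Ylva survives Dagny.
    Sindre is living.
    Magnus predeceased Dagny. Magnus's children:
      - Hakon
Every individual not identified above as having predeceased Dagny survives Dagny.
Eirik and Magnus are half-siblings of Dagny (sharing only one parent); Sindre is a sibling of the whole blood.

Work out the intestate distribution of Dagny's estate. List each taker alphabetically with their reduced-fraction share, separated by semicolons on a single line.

No spouse, descendants, or parent survives, so the estate passes to Dagny's siblings per stirpes.
Half-blood siblings count for one-half the weight of whole-blood siblings at the initial division.
Dividing 1 in proportion to weights (total weight 2): Eirik (weight 1/2) → 1/4; Sindre (weight 1) → 1/2; Magnus (weight 1/2) → 1/4.
Eirik predeceased; the 1/4 allotted to Eirik's branch passes to Eirik's issue by representation.
The 1/4 is divided into 3 equal shares of 1/12 among Hallvard, Trygve, Ylva.
Hallvard is living and takes 1/12.
Trygve is living and takes 1/12.
Ylva is living and takes 1/12.
Sindre is living and takes 1/2.
Magnus predeceased; the 1/4 allotted to Magnus's branch passes to Magnus's issue by representation.
Hakon is the sole taker at this level and receives the full 1/4.

Hakon 1/4; Hallvard 1/12; Sindre 1/2; Trygve 1/12; Ylva 1/12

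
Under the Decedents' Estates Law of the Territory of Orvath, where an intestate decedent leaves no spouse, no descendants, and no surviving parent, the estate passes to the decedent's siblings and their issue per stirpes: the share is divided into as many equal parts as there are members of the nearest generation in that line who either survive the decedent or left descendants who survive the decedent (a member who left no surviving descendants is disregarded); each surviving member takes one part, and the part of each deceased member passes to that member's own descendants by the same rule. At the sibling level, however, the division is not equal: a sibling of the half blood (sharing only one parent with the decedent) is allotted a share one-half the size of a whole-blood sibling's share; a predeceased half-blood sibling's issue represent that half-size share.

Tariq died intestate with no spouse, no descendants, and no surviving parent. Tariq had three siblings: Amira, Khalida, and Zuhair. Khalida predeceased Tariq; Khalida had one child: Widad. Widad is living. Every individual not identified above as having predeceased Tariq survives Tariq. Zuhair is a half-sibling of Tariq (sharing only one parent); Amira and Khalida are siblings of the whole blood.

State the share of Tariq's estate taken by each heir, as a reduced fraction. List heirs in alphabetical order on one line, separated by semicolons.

No spouse, descendants, or parent survives, so the estate passes to Tariq's siblings per stirpes.
Half-blood siblings count for one-half the weight of whole-blood siblings at the initial division.
Dividing 1 in proportion to weights (total weight 5/2): Amira (weight 1) → 2/5; Khalida (weight 1) → 2/5; Zuhair (weight 1/2) → 1/5.
Amira is living and takes 2/5.
Khalida predeceased; the 2/5 allotted to Khalida's branch passes to Khalida's issue by representation.
Widad is the sole taker at this level and receives the full 2/5.
Zuhair is living and takes 1/5.

Amira 2/5; Widad 2/5; Zuhair 1/5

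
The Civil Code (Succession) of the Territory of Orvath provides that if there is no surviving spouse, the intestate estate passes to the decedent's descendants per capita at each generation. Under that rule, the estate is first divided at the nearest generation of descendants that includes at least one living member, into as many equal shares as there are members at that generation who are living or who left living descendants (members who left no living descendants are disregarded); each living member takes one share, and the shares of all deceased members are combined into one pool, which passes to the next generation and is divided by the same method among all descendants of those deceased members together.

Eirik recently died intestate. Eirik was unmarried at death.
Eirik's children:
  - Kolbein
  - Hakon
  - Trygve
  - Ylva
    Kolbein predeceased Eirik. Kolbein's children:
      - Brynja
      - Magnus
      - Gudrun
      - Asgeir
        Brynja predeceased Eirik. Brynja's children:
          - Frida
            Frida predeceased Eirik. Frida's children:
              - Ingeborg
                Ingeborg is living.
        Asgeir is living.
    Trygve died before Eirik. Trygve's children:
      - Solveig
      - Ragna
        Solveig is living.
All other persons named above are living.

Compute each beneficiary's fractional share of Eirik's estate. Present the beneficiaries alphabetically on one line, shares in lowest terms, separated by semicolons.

There is no surviving spouse, so the entire estate passes to Eirik's descendants per capita at each generation.
At generation 1 (Kolbein, Hakon, Trygve, Ylva) there are 4 shares of (1)/4 = 1/4 each.
Living: Hakon and Ylva — each takes 1/4.
Deceased: Kolbein and Trygve. Their combined 1/2 is pooled and carried to generation 2.
At generation 2 (Brynja, Magnus, Gudrun, Asgeir, Solveig, Ragna) there are 6 shares of (1/2)/6 = 1/12 each.
Living: Magnus, Gudrun, Asgeir, Solveig, and Ragna — each takes 1/12.
Deceased: Brynja. That 1/12 share is carried to generation 3.
At generation 3 (Frida) there are 1 shares of (1/12)/1 = 1/12 each.
Deceased: Frida. That 1/12 share is carried to generation 4.
At generation 4 (Ingeborg) there are 1 shares of (1/12)/1 = 1/12 each.
Living: Ingeborg — each takes 1/12.

Asgeir 1/12; Gudrun 1/12; Hakon 1/4; Ingeborg 1/12; Magnus 1/12; Ragna 1/12; Solveig 1/12; Ylva 1/4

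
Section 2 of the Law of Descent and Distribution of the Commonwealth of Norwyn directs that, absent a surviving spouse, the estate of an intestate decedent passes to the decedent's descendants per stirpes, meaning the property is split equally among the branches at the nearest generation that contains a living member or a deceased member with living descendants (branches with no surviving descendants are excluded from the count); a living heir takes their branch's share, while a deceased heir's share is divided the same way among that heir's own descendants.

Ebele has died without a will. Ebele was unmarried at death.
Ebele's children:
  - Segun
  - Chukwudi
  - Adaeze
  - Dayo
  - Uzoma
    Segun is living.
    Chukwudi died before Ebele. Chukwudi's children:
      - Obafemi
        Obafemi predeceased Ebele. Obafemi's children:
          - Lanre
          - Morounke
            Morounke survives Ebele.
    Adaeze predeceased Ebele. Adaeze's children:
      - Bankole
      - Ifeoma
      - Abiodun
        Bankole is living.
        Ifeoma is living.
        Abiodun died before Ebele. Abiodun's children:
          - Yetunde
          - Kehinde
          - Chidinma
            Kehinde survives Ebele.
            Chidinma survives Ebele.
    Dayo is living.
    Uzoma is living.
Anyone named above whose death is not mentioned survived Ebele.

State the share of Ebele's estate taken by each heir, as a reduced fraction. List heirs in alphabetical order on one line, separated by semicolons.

Bankole 1/15; Chidinma 1/45; Dayo 1/5; Ifeoma 1/15; Kehinde 1/45; Lanre 1/10; Morounke 1/10; Segun 1/5; Uzoma 1/5; Yetunde 1/45

There is no surviving spouse, so the entire estate passes to Ebele's descendants per stirpes.
The estate is divided into 5 equal shares of 1/5 among Segun, Chukwudi, Adaeze, Dayo, Uzoma.
Segun is living and takes 1/5.
Chukwudi predeceased; the 1/5 allotted to Chukwudi's branch passes to Chukwudi's issue by representation.
Obafemi's line is the sole branch at this level, so the full 1/5 passes to Obafemi's issue by representation.
The 1/5 is divided into 2 equal shares of 1/10 among Lanre, Morounke.
Lanre is living and takes 1/10.
Morounke is living and takes 1/10.
Adaeze predeceased; the 1/5 allotted to Adaeze's branch passes to Adaeze's issue by representation.
The 1/5 is divided into 3 equal shares of 1/15 among Bankole, Ifeoma, Abiodun.
Bankole is living and takes 1/15.
Ifeoma is living and takes 1/15.
Abiodun predeceased; the 1/15 allotted to Abiodun's branch passes to Abiodun's issue by representation.
The 1/15 is divided into 3 equal shares of 1/45 among Yetunde, Kehinde, Chidinma.
Yetunde is living and takes 1/45.
Kehinde is living and takes 1/45.
Chidinma is living and takes 1/45.
Dayo is living and takes 1/5.
Uzoma is living and takes 1/5.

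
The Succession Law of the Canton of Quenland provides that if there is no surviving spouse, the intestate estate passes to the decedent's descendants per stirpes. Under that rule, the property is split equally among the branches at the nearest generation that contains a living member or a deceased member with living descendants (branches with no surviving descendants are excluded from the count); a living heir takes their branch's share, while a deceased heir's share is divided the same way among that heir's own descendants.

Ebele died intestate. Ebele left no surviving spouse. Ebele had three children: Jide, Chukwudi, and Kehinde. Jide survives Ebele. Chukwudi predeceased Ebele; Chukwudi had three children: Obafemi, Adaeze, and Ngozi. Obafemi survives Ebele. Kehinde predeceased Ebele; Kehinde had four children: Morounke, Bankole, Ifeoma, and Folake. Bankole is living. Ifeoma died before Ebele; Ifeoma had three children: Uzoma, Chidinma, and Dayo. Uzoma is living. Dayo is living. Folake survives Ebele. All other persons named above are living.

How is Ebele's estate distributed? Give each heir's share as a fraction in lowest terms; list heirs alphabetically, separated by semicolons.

There is no surviving spouse, so the entire estate passes to Ebele's descendants per stirpes.
The estate is divided into 3 equal shares of 1/3 among Jide, Chukwudi, Kehinde.
Jide is living and takes 1/3.
Chukwudi predeceased; the 1/3 allotted to Chukwudi's branch passes to Chukwudi's issue by representation.
The 1/3 is divided into 3 equal shares of 1/9 among Obafemi, Adaeze, Ngozi.
Obafemi is living and takes 1/9.
Adaeze is living and takes 1/9.
Ngozi is living and takes 1/9.
Kehinde predeceased; the 1/3 allotted to Kehinde's branch passes to Kehinde's issue by representation.
The 1/3 is divided into 4 equal shares of 1/12 among Morounke, Bankole, Ifeoma, Folake.
Morounke is living and takes 1/12.
Bankole is living and takes 1/12.
Ifeoma predeceased; the 1/12 allotted to Ifeoma's branch passes to Ifeoma's issue by representation.
The 1/12 is divided into 3 equal shares of 1/36 among Uzoma, Chidinma, Dayo.
Uzoma is living and takes 1/36.
Chidinma is living and takes 1/36.
Dayo is living and takes 1/36.
Folake is living and takes 1/12.

Adaeze 1/9; Bankole 1/12; Chidinma 1/36; Dayo 1/36; Folake 1/12; Jide 1/3; Morounke 1/12; Ngozi 1/9; Obafemi 1/9; Uzoma 1/36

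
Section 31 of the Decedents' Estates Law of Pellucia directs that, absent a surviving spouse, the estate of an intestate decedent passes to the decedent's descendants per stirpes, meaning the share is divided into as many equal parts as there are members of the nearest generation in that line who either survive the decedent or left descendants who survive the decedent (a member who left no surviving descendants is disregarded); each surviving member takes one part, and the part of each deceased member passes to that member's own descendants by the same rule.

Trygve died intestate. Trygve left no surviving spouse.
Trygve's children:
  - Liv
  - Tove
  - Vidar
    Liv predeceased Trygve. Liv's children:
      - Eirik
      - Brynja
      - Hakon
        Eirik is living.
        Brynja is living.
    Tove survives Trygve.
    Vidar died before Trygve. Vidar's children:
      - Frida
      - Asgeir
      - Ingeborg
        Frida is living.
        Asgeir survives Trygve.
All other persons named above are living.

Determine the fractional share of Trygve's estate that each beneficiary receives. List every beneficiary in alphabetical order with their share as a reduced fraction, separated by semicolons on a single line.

Asgeir 1/9; Brynja 1/9; Eirik 1/9; Frida 1/9; Hakon 1/9; Ingeborg 1/9; Tove 1/3

There is no surviving spouse, so the entire estate passes to Trygve's descendants per stirpes.
The estate is divided into 3 equal shares of 1/3 among Liv, Tove, Vidar.
Liv predeceased; the 1/3 allotted to Liv's branch passes to Liv's issue by representation.
The 1/3 is divided into 3 equal shares of 1/9 among Eirik, Brynja, Hakon.
Eirik is living and takes 1/9.
Brynja is living and takes 1/9.
Hakon is living and takes 1/9.
Tove is living and takes 1/3.
Vidar predeceased; the 1/3 allotted to Vidar's branch passes to Vidar's issue by representation.
The 1/3 is divided into 3 equal shares of 1/9 among Frida, Asgeir, Ingeborg.
Frida is living and takes 1/9.
Asgeir is living and takes 1/9.
Ingeborg is living and takes 1/9.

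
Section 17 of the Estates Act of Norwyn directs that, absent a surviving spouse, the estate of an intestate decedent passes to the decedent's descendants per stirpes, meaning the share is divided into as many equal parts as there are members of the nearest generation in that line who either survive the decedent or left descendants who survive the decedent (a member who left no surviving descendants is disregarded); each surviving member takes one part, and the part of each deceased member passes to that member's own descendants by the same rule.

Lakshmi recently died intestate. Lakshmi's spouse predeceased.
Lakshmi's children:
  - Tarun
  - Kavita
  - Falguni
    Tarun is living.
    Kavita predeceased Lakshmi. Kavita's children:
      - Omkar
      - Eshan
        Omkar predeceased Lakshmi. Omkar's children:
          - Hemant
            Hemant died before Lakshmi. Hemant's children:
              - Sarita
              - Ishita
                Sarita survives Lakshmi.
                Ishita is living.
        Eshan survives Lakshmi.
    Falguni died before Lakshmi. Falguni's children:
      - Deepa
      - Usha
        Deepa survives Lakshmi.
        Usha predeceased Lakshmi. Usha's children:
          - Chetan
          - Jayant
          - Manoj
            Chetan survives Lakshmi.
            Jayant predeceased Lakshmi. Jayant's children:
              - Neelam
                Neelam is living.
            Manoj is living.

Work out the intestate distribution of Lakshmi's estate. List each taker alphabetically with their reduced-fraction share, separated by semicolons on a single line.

There is no surviving spouse, so the entire estate passes to Lakshmi's descendants per stirpes.
The estate is divided into 3 equal shares of 1/3 among Tarun, Kavita, Falguni.
Tarun is living and takes 1/3.
Kavita predeceased; the 1/3 allotted to Kavita's branch passes to Kavita's issue by representation.
The 1/3 is divided into 2 equal shares of 1/6 among Omkar, Eshan.
Omkar predeceased; the 1/6 allotted to Omkar's branch passes to Omkar's issue by representation.
Hemant's line is the sole branch at this level, so the full 1/6 passes to Hemant's issue by representation.
The 1/6 is divided into 2 equal shares of 1/12 among Sarita, Ishita.
Sarita is living and takes 1/12.
Ishita is living and takes 1/12.
Eshan is living and takes 1/6.
Falguni predeceased; the 1/3 allotted to Falguni's branch passes to Falguni's issue by representation.
The 1/3 is divided into 2 equal shares of 1/6 among Deepa, Usha.
Deepa is living and takes 1/6.
Usha predeceased; the 1/6 allotted to Usha's branch passes to Usha's issue by representation.
The 1/6 is divided into 3 equal shares of 1/18 among Chetan, Jayant, Manoj.
Chetan is living and takes 1/18.
Jayant predeceased; the 1/18 allotted to Jayant's branch passes to Jayant's issue by representation.
Neelam is the sole taker at this level and receives the full 1/18.
Manoj is living and takes 1/18.

Chetan 1/18; Deepa 1/6; Eshan 1/6; Ishita 1/12; Manoj 1/18; Neelam 1/18; Sarita 1/12; Tarun 1/3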